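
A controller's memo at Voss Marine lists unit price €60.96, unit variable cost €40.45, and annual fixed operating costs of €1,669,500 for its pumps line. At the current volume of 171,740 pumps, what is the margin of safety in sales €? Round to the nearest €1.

€5,507,168

Contribution margin per unit = €60.96 − €40.45 = €20.51. Break-even units = €1,669,500 ÷ €20.51 = 81,399.32; break-even revenue = 81,399.32 × €60.96 = €4,962,102.39.
Current sales = 171,740 × €60.96 = €10,469,270.40.
Margin of safety = €10,469,270.40 − €4,962,102.39 = €5,507,168.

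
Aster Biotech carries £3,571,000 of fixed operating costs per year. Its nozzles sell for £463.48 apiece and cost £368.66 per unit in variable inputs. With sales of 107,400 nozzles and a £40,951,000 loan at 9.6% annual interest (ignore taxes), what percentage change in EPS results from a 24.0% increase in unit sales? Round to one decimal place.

+91.2%

At 107,400 units, contribution = 107,400 × £94.82 = £10,183,668.00.
EBIT = £10,183,668.00 − £3,571,000 = £6,612,668.00.
Interest = £3,931,296.00, so EBIT − I = £2,681,372.00.
Degree of combined leverage = contribution ÷ (EBIT − I) = £10,183,668.00 ÷ £2,681,372.00 = 3.7979.
EPS therefore changes by 3.7979 × (+24.0%) = +91.2%.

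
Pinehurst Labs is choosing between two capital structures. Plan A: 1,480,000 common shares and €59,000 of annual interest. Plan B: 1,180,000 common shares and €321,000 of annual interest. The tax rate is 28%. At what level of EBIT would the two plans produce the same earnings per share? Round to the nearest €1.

At indifference, (EBIT − 59,000)(1 − t)/1,480,000 = (EBIT − 321,000)(1 − t)/1,180,000.
Cancelling (1 − t) and cross-multiplying: 1,180,000·(EBIT − 59,000) = 1,480,000·(EBIT − 321,000).
EBIT × (1,480,000 − 1,180,000) = 321,000 × 1,480,000 − 59,000 × 1,180,000 = 405,460,000,000, so EBIT = 405,460,000,000 ÷ 300,000 = 1,351,533.33.

€1,351,533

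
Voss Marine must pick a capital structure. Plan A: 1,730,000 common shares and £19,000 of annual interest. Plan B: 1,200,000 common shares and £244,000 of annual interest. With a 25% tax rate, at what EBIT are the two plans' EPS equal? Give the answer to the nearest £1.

At indifference, (EBIT − 19,000)(1 − t)/1,730,000 = (EBIT − 244,000)(1 − t)/1,200,000.
The (1 − t) factor cancels: (EBIT − 19,000) × 1,200,000 = (EBIT − 244,000) × 1,730,000.
Solving, EBIT = (244,000·1,730,000 − 19,000·1,200,000) / (1,730,000 − 1,200,000) = 399,320,000,000 / 530,000 = 753,433.96.

£753,434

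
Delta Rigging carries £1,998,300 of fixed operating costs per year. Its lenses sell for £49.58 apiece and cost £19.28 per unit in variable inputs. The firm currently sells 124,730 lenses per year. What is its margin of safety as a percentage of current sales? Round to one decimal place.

47.1%

Contribution margin per unit = £49.58 − £19.28 = £30.30. Break-even units = £1,998,300 ÷ £30.30 = 65,950.50; break-even revenue = 65,950.50 × £49.58 = £3,269,825.54.
Actual sales revenue = 124,730 × £49.58 = £6,184,113.40.
Margin of safety = (£6,184,113.40 − £3,269,825.54) ÷ £6,184,113.40 = 47.1%.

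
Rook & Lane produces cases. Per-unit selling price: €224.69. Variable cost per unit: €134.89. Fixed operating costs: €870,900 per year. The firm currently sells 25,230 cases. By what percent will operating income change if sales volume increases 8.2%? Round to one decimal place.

+13.3%

At 25,230 units, contribution = 25,230 × €89.80 = €2,265,654.00.
Operating income = contribution − fixed costs = €2,265,654.00 − €870,900 = €1,394,754.00.
So DOL = total CM / EBIT = €2,265,654.00 / €1,394,754.00 = 1.6244.
%ΔEBIT = DOL × %ΔSales = 1.6244 × +8.2% = +13.3%.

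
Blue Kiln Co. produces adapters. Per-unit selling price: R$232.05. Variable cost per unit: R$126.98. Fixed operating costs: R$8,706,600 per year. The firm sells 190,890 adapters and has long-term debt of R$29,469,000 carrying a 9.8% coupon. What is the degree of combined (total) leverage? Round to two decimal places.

2.37

At 190,890 units, contribution = 190,890 × R$105.07 = R$20,056,812.30.
EBIT = R$20,056,812.30 − R$8,706,600 = R$11,350,212.30. Interest = R$2,887,962.00.
DOL = R$20,056,812.30 ÷ R$11,350,212.30 = 1.7671; DFL = R$11,350,212.30 ÷ R$8,462,250.30 = 1.3413.
Combined leverage = 1.7671 × 1.3413 = 2.3702.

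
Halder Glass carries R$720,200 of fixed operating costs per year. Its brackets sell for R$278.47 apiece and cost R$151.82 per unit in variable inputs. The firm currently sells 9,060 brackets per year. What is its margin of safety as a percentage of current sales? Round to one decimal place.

37.2%

Unit CM = price − variable cost = R$278.47 − R$151.82 = R$126.65. Break-even units = R$720,200 ÷ R$126.65 = 5,686.54; break-even revenue = 5,686.54 × R$278.47 = R$1,583,530.15.
Current sales = 9,060 × R$278.47 = R$2,522,938.20.
Margin of safety = (R$2,522,938.20 − R$1,583,530.15) ÷ R$2,522,938.20 = 37.2%.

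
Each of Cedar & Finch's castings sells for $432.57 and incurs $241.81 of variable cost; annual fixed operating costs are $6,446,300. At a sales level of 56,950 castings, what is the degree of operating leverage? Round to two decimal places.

2.46

Total contribution margin = 56,950 × $190.76 = $10,863,782.00.
Operating income = contribution − fixed costs = $10,863,782.00 − $6,446,300 = $4,417,482.00.
DOL = contribution ÷ EBIT = $10,863,782.00 ÷ $4,417,482.00 = 2.4593.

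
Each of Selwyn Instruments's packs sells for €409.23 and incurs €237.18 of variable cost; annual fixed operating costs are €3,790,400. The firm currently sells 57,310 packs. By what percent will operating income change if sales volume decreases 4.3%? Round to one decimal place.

Total contribution margin = 57,310 × €172.05 = €9,860,185.50.
Subtracting fixed costs: EBIT = €9,860,185.50 − €3,790,400 = €6,069,785.50.
DOL = contribution ÷ EBIT = €9,860,185.50 ÷ €6,069,785.50 = 1.6245.
Operating income changes by 1.6245 × -4.3% = -7.0%.

-7.0%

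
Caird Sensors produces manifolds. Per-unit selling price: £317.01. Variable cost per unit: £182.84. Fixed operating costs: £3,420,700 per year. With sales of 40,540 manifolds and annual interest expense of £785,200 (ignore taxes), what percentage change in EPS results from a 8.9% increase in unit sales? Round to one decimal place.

Contribution at this volume is 40,540 × £134.17 = £5,439,251.80.
EBIT = £5,439,251.80 − £3,420,700 = £2,018,551.80.
After interest of £785,200.00, pre-tax earnings = £1,233,351.80.
DCL = total CM / (EBIT − I) = £5,439,251.80 / £1,233,351.80 = 4.4101.
%ΔEPS = DCL × %ΔSales = 4.4101 × +8.9% = +39.3%.

+39.3%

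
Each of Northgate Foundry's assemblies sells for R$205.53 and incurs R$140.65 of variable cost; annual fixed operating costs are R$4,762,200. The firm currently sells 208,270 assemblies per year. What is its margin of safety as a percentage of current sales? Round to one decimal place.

64.8%

Unit CM = price − variable cost = R$205.53 − R$140.65 = R$64.88. Break-even units = R$4,762,200 ÷ R$64.88 = 73,400.12; break-even revenue = 73,400.12 × R$205.53 = R$15,085,927.34.
Actual sales revenue = 208,270 × R$205.53 = R$42,805,733.10.
Margin of safety = (R$42,805,733.10 − R$15,085,927.34) ÷ R$42,805,733.10 = 64.8%.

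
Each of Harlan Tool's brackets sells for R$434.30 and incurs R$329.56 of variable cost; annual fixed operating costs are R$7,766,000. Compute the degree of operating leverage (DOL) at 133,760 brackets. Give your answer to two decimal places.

2.24

Total contribution margin = 133,760 × R$104.74 = R$14,010,022.40.
Operating income = contribution − fixed costs = R$14,010,022.40 − R$7,766,000 = R$6,244,022.40.
Degree of operating leverage = R$14,010,022.40 / R$6,244,022.40 = 2.2437.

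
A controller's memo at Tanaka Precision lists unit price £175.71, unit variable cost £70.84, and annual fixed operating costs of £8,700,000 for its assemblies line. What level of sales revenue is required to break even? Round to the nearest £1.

CM per unit = £175.71 − £70.84 = £104.87; CM ratio = £104.87 / £175.71 = 0.5968.
Break-even sales = FC ÷ CM ratio = £8,700,000 × £175.71 / £104.87 = £14,576,876.

£14,576,876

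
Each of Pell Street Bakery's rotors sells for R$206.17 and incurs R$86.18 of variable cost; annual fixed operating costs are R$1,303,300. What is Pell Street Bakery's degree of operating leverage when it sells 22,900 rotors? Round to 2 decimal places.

1.90

Contribution at this volume is 22,900 × R$119.99 = R$2,747,771.00.
EBIT = R$2,747,771.00 − R$1,303,300 = R$1,444,471.00.
Degree of operating leverage = R$2,747,771.00 / R$1,444,471.00 = 1.9023.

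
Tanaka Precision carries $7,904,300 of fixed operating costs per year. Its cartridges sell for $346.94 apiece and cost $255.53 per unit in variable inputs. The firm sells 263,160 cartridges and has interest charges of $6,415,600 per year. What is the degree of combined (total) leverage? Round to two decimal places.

At 263,160 units, contribution = 263,160 × $91.41 = $24,055,455.60.
EBIT = $24,055,455.60 − $7,904,300 = $16,151,155.60. Interest = $6,415,600.00.
DOL = $24,055,455.60 ÷ $16,151,155.60 = 1.4894; DFL = $16,151,155.60 ÷ $9,735,555.60 = 1.6590.
Combined leverage = 1.4894 × 1.6590 = 2.4709.

2.47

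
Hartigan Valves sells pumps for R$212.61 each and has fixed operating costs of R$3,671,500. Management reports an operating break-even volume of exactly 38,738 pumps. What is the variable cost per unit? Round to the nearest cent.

Contribution per unit must be FC / Q = R$3,671,500 / 38,738 = R$94.7777.
Hence VC = price − CM = R$212.61 − R$94.7777 = R$117.83.

R$117.83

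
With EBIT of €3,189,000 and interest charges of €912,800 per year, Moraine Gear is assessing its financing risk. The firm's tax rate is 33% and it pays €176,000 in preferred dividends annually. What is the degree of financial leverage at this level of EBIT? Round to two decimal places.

1.58

Interest = €912,800.00.
Pre-tax preferred-dividend burden = €176,000 ÷ (1 − 0.33) = €262,686.57.
DFL = EBIT ÷ [EBIT − I − D_p/(1−t)] = €3,189,000 ÷ [€3,189,000 − €912,800.00 − €262,686.57] = €3,189,000 ÷ €2,013,513.43 = 1.5838.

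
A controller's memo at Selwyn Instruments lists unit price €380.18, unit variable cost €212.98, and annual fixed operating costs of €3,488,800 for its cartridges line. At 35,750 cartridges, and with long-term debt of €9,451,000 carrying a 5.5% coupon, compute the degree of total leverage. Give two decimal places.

Contribution at this volume is 35,750 × €167.20 = €5,977,400.00.
EBIT = €5,977,400.00 − €3,488,800 = €2,488,600.00. Interest = €519,805.00, so EBIT − I = €1,968,795.00.
DCL = contribution ÷ (EBIT − I) = €5,977,400.00 ÷ €1,968,795.00 = 3.0361.

3.04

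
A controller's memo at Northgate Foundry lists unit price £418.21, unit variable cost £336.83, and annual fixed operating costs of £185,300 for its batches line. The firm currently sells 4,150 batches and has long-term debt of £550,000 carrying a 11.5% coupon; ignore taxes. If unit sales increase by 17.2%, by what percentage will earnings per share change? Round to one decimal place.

Total contribution margin = 4,150 × £81.38 = £337,727.00.
EBIT = £337,727.00 − £185,300 = £152,427.00.
After interest of £63,250.00, pre-tax earnings = £89,177.00.
DCL = total CM / (EBIT − I) = £337,727.00 / £89,177.00 = 3.7872.
EPS therefore changes by 3.7872 × (+17.2%) = +65.1%.

+65.1%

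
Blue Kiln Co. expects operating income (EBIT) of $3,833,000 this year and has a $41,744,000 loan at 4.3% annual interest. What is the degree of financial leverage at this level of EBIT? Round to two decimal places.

Annual interest charges come to $1,794,992.00.
DFL = EBIT ÷ (EBIT − I) = $3,833,000 ÷ ($3,833,000 − $1,794,992.00) = $3,833,000 ÷ $2,038,008.00 = 1.8808.

1.88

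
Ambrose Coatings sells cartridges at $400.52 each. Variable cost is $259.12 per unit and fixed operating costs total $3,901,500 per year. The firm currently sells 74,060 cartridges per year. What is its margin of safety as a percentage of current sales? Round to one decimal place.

Contribution margin per unit = $400.52 − $259.12 = $141.40. Break-even units = $3,901,500 ÷ $141.40 = 27,591.94; break-even revenue = 27,591.94 × $400.52 = $11,051,122.91.
Current sales = 74,060 × $400.52 = $29,662,511.20.
Margin of safety = ($29,662,511.20 − $11,051,122.91) ÷ $29,662,511.20 = 62.7%.

62.7%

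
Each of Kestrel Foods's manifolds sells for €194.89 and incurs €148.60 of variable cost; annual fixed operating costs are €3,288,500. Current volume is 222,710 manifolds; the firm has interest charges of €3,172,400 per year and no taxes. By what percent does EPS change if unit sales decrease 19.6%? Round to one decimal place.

-52.5%

Total contribution margin = 222,710 × €46.29 = €10,309,245.90.
EBIT = €10,309,245.90 − €3,288,500 = €7,020,745.90.
Interest = €3,172,400.00, so EBIT − I = €3,848,345.90.
DCL = total CM / (EBIT − I) = €10,309,245.90 / €3,848,345.90 = 2.6789.
EPS therefore changes by 2.6789 × (-19.6%) = -52.5%.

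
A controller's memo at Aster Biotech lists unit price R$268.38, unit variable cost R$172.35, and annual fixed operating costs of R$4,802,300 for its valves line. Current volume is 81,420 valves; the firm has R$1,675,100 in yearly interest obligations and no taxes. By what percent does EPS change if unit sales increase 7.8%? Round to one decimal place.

Total contribution margin = 81,420 × R$96.03 = R$7,818,762.60.
EBIT = R$7,818,762.60 − R$4,802,300 = R$3,016,462.60.
Interest = R$1,675,100.00, so EBIT − I = R$1,341,362.60.
DCL = total CM / (EBIT − I) = R$7,818,762.60 / R$1,341,362.60 = 5.8290.
%ΔEPS = DCL × %ΔSales = 5.8290 × +7.8% = +45.5%.

+45.5%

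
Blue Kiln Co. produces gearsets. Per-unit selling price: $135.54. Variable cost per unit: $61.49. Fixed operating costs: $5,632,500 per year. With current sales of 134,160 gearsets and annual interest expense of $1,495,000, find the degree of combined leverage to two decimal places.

3.54

Contribution at this volume is 134,160 × $74.05 = $9,934,548.00.
Operating income = contribution − fixed costs = $9,934,548.00 − $5,632,500 = $4,302,048.00. Interest = $1,495,000.00.
DOL = $9,934,548.00 ÷ $4,302,048.00 = 2.3093; DFL = $4,302,048.00 ÷ $2,807,048.00 = 1.5326.
Combined leverage = 2.3093 × 1.5326 = 3.5392.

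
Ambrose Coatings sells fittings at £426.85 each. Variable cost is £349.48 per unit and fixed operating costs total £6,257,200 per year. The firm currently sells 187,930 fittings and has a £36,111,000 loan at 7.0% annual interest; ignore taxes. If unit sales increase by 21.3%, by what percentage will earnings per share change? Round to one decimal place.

Contribution at this volume is 187,930 × £77.37 = £14,540,144.10.
EBIT = £14,540,144.10 − £6,257,200 = £8,282,944.10.
Interest = £2,527,770.00, so EBIT − I = £5,755,174.10.
Degree of combined leverage = contribution ÷ (EBIT − I) = £14,540,144.10 ÷ £5,755,174.10 = 2.5264.
EPS therefore changes by 2.5264 × (+21.3%) = +53.8%.

+53.8%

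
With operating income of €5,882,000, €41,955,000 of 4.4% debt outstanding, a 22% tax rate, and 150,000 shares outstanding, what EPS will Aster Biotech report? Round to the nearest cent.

Pre-tax income = €5,882,000 − €1,846,020.00 = €4,035,980.00.
Net income = €4,035,980.00 × (1 − 0.22) = €3,148,064.40.
Per share: €3,148,064.40 / 150,000 shares = €20.99.

€20.99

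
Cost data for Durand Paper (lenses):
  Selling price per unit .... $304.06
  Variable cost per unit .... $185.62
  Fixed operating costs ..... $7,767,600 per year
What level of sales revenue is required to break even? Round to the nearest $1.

Contribution margin per unit = $304.06 − $185.62 = $118.44, a CM ratio of $118.44 ÷ $304.06 = 0.3895.
Break-even sales = FC ÷ CM ratio = $7,767,600 × $304.06 / $118.44 = $19,941,037.

$19,941,037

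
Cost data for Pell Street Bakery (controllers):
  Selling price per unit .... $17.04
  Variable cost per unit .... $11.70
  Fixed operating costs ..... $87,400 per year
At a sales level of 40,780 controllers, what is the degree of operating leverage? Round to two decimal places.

1.67

Total contribution margin = 40,780 × $5.34 = $217,765.20.
Subtracting fixed costs: EBIT = $217,765.20 − $87,400 = $130,365.20.
DOL = contribution ÷ EBIT = $217,765.20 ÷ $130,365.20 = 1.6704.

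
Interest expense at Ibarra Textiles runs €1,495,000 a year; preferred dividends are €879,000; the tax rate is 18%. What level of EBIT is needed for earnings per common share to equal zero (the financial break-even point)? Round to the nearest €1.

Grossing the preferred dividend up to pre-tax terms: €879,000 / (1 − 0.18) = €1,071,951.22.
EPS = 0 when EBIT covers interest plus the pre-tax preferred burden: €1,495,000 + €1,071,951.22 = €2,566,951.22.

€2,566,951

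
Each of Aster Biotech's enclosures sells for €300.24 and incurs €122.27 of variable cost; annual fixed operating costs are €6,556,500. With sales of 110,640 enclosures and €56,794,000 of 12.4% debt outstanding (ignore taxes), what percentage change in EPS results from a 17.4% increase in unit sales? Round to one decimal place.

+56.2%

Total contribution margin = 110,640 × €177.97 = €19,690,600.80.
EBIT = €19,690,600.80 − €6,556,500 = €13,134,100.80.
Interest = €7,042,456.00, so EBIT − I = €6,091,644.80.
Degree of combined leverage = contribution ÷ (EBIT − I) = €19,690,600.80 ÷ €6,091,644.80 = 3.2324.
%ΔEPS = DCL × %ΔSales = 3.2324 × +17.4% = +56.2%.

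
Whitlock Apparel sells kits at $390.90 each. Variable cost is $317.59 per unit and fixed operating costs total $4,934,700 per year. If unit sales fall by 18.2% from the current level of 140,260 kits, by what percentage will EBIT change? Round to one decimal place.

-35.0%

At 140,260 units, contribution = 140,260 × $73.31 = $10,282,460.60.
EBIT = $10,282,460.60 − $4,934,700 = $5,347,760.60.
Degree of operating leverage = $10,282,460.60 / $5,347,760.60 = 1.9228.
Operating income changes by 1.9228 × -18.2% = -35.0%.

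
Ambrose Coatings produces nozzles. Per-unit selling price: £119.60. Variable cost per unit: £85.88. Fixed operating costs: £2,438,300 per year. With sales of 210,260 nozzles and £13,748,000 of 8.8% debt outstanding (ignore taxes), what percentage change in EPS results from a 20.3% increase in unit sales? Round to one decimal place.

Contribution at this volume is 210,260 × £33.72 = £7,089,967.20.
EBIT = £7,089,967.20 − £2,438,300 = £4,651,667.20.
Interest = £1,209,824.00, so EBIT − I = £3,441,843.20.
DCL = total CM / (EBIT − I) = £7,089,967.20 / £3,441,843.20 = 2.0599.
%ΔEPS = DCL × %ΔSales = 2.0599 × +20.3% = +41.8%.

+41.8%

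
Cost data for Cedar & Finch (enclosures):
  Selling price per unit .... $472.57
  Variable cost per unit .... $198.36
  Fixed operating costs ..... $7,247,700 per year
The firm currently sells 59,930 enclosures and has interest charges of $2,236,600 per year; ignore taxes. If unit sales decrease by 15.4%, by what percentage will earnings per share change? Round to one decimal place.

At 59,930 units, contribution = 59,930 × $274.21 = $16,433,405.30.
Subtracting fixed costs: EBIT = $16,433,405.30 − $7,247,700 = $9,185,705.30.
Interest = $2,236,600.00, so EBIT − I = $6,949,105.30.
DCL = total CM / (EBIT − I) = $16,433,405.30 / $6,949,105.30 = 2.3648.
EPS therefore changes by 2.3648 × (-15.4%) = -36.4%.

-36.4%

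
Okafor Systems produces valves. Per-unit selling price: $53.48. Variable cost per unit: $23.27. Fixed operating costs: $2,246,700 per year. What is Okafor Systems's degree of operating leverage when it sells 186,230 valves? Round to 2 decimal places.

1.66

At 186,230 units, contribution = 186,230 × $30.21 = $5,626,008.30.
Operating income = contribution − fixed costs = $5,626,008.30 − $2,246,700 = $3,379,308.30.
So DOL = total CM / EBIT = $5,626,008.30 / $3,379,308.30 = 1.6648.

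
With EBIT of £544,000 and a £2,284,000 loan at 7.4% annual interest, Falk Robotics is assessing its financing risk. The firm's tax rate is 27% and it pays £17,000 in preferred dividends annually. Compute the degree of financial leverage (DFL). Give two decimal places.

1.55

Annual interest charges come to £169,016.00.
Preferred dividends grossed up pre-tax: £17,000 / (1 − 0.27) = £23,287.67.
DFL = EBIT ÷ [EBIT − I − D_p/(1−t)] = £544,000 ÷ [£544,000 − £169,016.00 − £23,287.67] = £544,000 ÷ £351,696.33 = 1.5468.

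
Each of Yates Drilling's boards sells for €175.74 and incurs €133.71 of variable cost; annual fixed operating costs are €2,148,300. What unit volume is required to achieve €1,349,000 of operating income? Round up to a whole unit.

Each unit contributes €175.74 − €133.71 = €42.03.
Units = (FC + target) / CM = (€2,148,300 + €1,349,000) / €42.03 = 83,209.61, so 83,210 boards.

83,210 boards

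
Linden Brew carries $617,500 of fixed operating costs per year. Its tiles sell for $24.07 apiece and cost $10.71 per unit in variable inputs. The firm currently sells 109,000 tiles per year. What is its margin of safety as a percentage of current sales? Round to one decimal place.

Unit CM = price − variable cost = $24.07 − $10.71 = $13.36. Break-even units = $617,500 ÷ $13.36 = 46,220.06; break-even revenue = 46,220.06 × $24.07 = $1,112,516.84.
Current sales = 109,000 × $24.07 = $2,623,630.00.
Margin of safety = ($2,623,630.00 − $1,112,516.84) ÷ $2,623,630.00 = 57.6%.

57.6%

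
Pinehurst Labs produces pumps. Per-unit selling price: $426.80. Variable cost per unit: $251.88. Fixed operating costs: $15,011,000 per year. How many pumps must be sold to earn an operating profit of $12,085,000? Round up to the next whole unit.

154,906 pumps

Unit CM = price − variable cost = $426.80 − $251.88 = $174.92.
Required volume = (fixed costs + target profit) ÷ CM = ($15,011,000 + $12,085,000) ÷ $174.92 = 154,905.10, so 154,906 pumps.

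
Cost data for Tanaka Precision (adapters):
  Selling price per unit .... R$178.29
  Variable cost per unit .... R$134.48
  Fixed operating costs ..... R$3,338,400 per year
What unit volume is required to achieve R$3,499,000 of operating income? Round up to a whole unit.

Unit CM = price − variable cost = R$178.29 − R$134.48 = R$43.81.
Required volume = (fixed costs + target profit) ÷ CM = (R$3,338,400 + R$3,499,000) ÷ R$43.81 = 156,069.39, so 156,070 adapters.

156,070 adapters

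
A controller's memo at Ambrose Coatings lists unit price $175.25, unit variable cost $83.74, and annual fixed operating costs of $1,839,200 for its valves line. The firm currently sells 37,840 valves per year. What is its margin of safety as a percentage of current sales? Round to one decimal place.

Contribution margin per unit = $175.25 − $83.74 = $91.51. Break-even units = $1,839,200 ÷ $91.51 = 20,098.35; break-even revenue = 20,098.35 × $175.25 = $3,522,235.82.
Actual sales revenue = 37,840 × $175.25 = $6,631,460.00.
Margin of safety = ($6,631,460.00 − $3,522,235.82) ÷ $6,631,460.00 = 46.9%.

46.9%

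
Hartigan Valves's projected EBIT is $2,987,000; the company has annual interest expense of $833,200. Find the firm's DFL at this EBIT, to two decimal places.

1.39

Annual interest charges come to $833,200.00.
Degree of financial leverage = EBIT / (EBIT − interest) = $2,987,000 / $2,153,800.00 = 1.3869.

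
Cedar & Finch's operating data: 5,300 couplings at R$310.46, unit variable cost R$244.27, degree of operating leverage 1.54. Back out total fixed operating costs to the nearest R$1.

Contribution at this volume is 5,300 × R$66.19 = R$350,807.00.
DOL = contribution / EBIT, so EBIT = R$350,807.00 / 1.54 = R$227,796.75.
Fixed costs = CM − EBIT = R$350,807.00 − R$227,796.75 = R$123,010.

R$123,010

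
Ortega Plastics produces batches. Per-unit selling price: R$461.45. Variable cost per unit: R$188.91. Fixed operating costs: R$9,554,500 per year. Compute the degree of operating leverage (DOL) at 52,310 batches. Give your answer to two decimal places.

3.03

Total contribution margin = 52,310 × R$272.54 = R$14,256,567.40.
Subtracting fixed costs: EBIT = R$14,256,567.40 − R$9,554,500 = R$4,702,067.40.
So DOL = total CM / EBIT = R$14,256,567.40 / R$4,702,067.40 = 3.0320.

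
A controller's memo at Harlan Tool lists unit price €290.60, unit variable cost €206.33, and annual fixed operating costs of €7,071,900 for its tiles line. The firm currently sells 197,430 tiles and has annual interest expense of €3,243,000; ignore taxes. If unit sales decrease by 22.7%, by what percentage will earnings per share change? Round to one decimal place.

-59.7%

Total contribution margin = 197,430 × €84.27 = €16,637,426.10.
EBIT = €16,637,426.10 − €7,071,900 = €9,565,526.10.
Interest = €3,243,000.00, so EBIT − I = €6,322,526.10.
Degree of combined leverage = contribution ÷ (EBIT − I) = €16,637,426.10 ÷ €6,322,526.10 = 2.6315.
%ΔEPS = DCL × %ΔSales = 2.6315 × -22.7% = -59.7%.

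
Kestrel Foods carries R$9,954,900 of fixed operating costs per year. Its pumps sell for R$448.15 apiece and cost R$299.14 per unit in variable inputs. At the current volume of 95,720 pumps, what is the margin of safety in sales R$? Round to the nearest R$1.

R$12,957,394

Unit CM = price − variable cost = R$448.15 − R$299.14 = R$149.01. Break-even units = R$9,954,900 ÷ R$149.01 = 66,806.93; break-even revenue = 66,806.93 × R$448.15 = R$29,939,523.76.
Current sales = 95,720 × R$448.15 = R$42,896,918.00.
Margin of safety = R$42,896,918.00 − R$29,939,523.76 = R$12,957,394.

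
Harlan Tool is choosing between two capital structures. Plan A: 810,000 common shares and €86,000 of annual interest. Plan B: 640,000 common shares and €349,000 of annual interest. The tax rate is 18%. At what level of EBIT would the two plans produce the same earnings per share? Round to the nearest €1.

Set EPS_A = EPS_B: (EBIT − €86,000)(1 − 0.18) ÷ 810,000 = (EBIT − €349,000)(1 − 0.18) ÷ 640,000.
Cancelling (1 − t) and cross-multiplying: 640,000·(EBIT − 86,000) = 810,000·(EBIT − 349,000).
EBIT × (810,000 − 640,000) = 349,000 × 810,000 − 86,000 × 640,000 = 227,650,000,000, so EBIT = 227,650,000,000 ÷ 170,000 = 1,339,117.65.

€1,339,118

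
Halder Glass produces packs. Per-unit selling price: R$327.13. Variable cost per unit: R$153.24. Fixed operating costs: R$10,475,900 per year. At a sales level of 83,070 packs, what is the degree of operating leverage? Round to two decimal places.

3.64

At 83,070 units, contribution = 83,070 × R$173.89 = R$14,445,042.30.
Operating income = contribution − fixed costs = R$14,445,042.30 − R$10,475,900 = R$3,969,142.30.
So DOL = total CM / EBIT = R$14,445,042.30 / R$3,969,142.30 = 3.6393.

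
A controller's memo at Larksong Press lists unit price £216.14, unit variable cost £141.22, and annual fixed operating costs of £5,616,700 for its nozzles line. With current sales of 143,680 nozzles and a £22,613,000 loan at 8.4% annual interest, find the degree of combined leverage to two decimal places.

Total contribution margin = 143,680 × £74.92 = £10,764,505.60.
Subtracting fixed costs: EBIT = £10,764,505.60 − £5,616,700 = £5,147,805.60. Interest = £1,899,492.00.
DOL = £10,764,505.60 ÷ £5,147,805.60 = 2.0911; DFL = £5,147,805.60 ÷ £3,248,313.60 = 1.5848.
Combined leverage = 2.0911 × 1.5848 = 3.3140.

3.31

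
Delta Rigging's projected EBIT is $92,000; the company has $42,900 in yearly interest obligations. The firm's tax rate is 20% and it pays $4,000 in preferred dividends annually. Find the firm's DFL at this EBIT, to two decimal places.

Interest = $42,900.00.
Preferred dividends grossed up pre-tax: $4,000 / (1 − 0.20) = $5,000.00.
DFL = EBIT ÷ [EBIT − I − D_p/(1−t)] = $92,000 ÷ [$92,000 − $42,900.00 − $5,000.00] = $92,000 ÷ $44,100.00 = 2.0862.

2.09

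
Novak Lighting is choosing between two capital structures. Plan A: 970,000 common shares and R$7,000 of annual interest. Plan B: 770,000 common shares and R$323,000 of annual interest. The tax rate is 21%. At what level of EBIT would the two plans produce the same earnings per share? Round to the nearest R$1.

At indifference, (EBIT − 7,000)(1 − t)/970,000 = (EBIT − 323,000)(1 − t)/770,000.
The (1 − t) factor cancels: (EBIT − 7,000) × 770,000 = (EBIT − 323,000) × 970,000.
EBIT × (970,000 − 770,000) = 323,000 × 970,000 − 7,000 × 770,000 = 307,920,000,000, so EBIT = 307,920,000,000 ÷ 200,000 = 1,539,600.00.

R$1,539,600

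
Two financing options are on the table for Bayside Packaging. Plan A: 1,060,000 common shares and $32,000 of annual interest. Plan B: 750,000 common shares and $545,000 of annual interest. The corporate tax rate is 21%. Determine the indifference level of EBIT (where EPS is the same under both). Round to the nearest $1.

$1,786,129

At indifference, (EBIT − 32,000)(1 − t)/1,060,000 = (EBIT − 545,000)(1 − t)/750,000.
The (1 − t) factor cancels: (EBIT − 32,000) × 750,000 = (EBIT − 545,000) × 1,060,000.
Solving, EBIT = (545,000·1,060,000 − 32,000·750,000) / (1,060,000 − 750,000) = 553,700,000,000 / 310,000 = 1,786,129.03.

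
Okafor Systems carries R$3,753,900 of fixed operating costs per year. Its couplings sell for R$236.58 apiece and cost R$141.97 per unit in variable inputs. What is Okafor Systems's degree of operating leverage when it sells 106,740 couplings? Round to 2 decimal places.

1.59

At 106,740 units, contribution = 106,740 × R$94.61 = R$10,098,671.40.
Operating income = contribution − fixed costs = R$10,098,671.40 − R$3,753,900 = R$6,344,771.40.
DOL = contribution ÷ EBIT = R$10,098,671.40 ÷ R$6,344,771.40 = 1.5917.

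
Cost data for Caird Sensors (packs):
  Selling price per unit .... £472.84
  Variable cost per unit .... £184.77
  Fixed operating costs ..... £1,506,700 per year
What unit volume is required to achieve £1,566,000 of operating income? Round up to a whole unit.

10,667 packs

Each unit contributes £472.84 − £184.77 = £288.07.
Units = (FC + target) / CM = (£1,506,700 + £1,566,000) / £288.07 = 10,666.50, so 10,667 packs.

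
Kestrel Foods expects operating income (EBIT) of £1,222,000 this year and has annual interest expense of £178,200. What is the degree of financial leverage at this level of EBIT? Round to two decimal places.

1.17

Annual interest charges come to £178,200.00.
DFL = EBIT ÷ (EBIT − I) = £1,222,000 ÷ (£1,222,000 − £178,200.00) = £1,222,000 ÷ £1,043,800.00 = 1.1707.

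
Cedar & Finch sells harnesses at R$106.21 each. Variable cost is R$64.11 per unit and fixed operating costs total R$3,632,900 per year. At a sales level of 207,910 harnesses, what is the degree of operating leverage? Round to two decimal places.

1.71

Total contribution margin = 207,910 × R$42.10 = R$8,753,011.00.
Operating income = contribution − fixed costs = R$8,753,011.00 − R$3,632,900 = R$5,120,111.00.
Degree of operating leverage = R$8,753,011.00 / R$5,120,111.00 = 1.7095.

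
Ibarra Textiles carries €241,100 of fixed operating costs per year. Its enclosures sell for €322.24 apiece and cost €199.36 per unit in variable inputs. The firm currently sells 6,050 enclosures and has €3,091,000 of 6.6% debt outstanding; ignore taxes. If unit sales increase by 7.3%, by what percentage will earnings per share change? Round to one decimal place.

Contribution at this volume is 6,050 × €122.88 = €743,424.00.
EBIT = €743,424.00 − €241,100 = €502,324.00.
After interest of €204,006.00, pre-tax earnings = €298,318.00.
DCL = total CM / (EBIT − I) = €743,424.00 / €298,318.00 = 2.4921.
%ΔEPS = DCL × %ΔSales = 2.4921 × +7.3% = +18.2%.

+18.2%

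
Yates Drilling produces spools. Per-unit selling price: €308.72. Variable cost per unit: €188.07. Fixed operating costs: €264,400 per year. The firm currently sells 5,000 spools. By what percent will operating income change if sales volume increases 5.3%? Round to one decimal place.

Total contribution margin = 5,000 × €120.65 = €603,250.00.
EBIT = €603,250.00 − €264,400 = €338,850.00.
So DOL = total CM / EBIT = €603,250.00 / €338,850.00 = 1.7803.
Operating income changes by 1.7803 × +5.3% = +9.4%.

+9.4%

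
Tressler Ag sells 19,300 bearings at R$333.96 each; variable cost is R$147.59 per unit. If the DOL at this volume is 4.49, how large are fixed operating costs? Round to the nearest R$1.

R$2,795,841

Total contribution margin = 19,300 × R$186.37 = R$3,596,941.00.
DOL = contribution / EBIT, so EBIT = R$3,596,941.00 / 4.49 = R$801,100.45.
Fixed costs = CM − EBIT = R$3,596,941.00 − R$801,100.45 = R$2,795,841.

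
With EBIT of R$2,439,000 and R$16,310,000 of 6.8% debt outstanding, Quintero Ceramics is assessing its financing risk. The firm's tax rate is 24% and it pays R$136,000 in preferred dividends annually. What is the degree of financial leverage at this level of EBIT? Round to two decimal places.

2.12

Annual interest charges come to R$1,109,080.00.
Pre-tax preferred-dividend burden = R$136,000 ÷ (1 − 0.24) = R$178,947.37.
DFL = EBIT ÷ [EBIT − I − D_p/(1−t)] = R$2,439,000 ÷ [R$2,439,000 − R$1,109,080.00 − R$178,947.37] = R$2,439,000 ÷ R$1,150,972.63 = 2.1191.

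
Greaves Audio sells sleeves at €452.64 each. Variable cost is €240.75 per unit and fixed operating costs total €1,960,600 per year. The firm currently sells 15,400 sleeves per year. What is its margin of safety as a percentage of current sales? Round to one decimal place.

39.9%

Each unit contributes €452.64 − €240.75 = €211.89. Break-even units = €1,960,600 ÷ €211.89 = 9,252.91; break-even revenue = 9,252.91 × €452.64 = €4,188,239.11.
Current sales = 15,400 × €452.64 = €6,970,656.00.
Margin of safety = (€6,970,656.00 − €4,188,239.11) ÷ €6,970,656.00 = 39.9%.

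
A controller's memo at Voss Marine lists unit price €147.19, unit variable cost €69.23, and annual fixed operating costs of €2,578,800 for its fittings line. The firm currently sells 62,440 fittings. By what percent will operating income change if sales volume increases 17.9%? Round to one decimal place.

+38.1%

Total contribution margin = 62,440 × €77.96 = €4,867,822.40.
Operating income = contribution − fixed costs = €4,867,822.40 − €2,578,800 = €2,289,022.40.
DOL = contribution ÷ EBIT = €4,867,822.40 ÷ €2,289,022.40 = 2.1266.
%ΔEBIT = DOL × %ΔSales = 2.1266 × +17.9% = +38.1%.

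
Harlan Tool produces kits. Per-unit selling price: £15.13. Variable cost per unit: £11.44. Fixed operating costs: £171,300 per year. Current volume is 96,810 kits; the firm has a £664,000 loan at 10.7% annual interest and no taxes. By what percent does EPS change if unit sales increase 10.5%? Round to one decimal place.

+32.7%

At 96,810 units, contribution = 96,810 × £3.69 = £357,228.90.
EBIT = £357,228.90 − £171,300 = £185,928.90.
Interest = £71,048.00, so EBIT − I = £114,880.90.
DCL = total CM / (EBIT − I) = £357,228.90 / £114,880.90 = 3.1096.
EPS therefore changes by 3.1096 × (+10.5%) = +32.7%.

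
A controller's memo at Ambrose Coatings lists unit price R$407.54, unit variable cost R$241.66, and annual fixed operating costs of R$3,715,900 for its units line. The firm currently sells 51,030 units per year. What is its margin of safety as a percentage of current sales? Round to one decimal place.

Unit CM = price − variable cost = R$407.54 − R$241.66 = R$165.88. Break-even units = R$3,715,900 ÷ R$165.88 = 22,401.13; break-even revenue = 22,401.13 × R$407.54 = R$9,129,357.89.
Current sales = 51,030 × R$407.54 = R$20,796,766.20.
Margin of safety = (R$20,796,766.20 − R$9,129,357.89) ÷ R$20,796,766.20 = 56.1%.

56.1%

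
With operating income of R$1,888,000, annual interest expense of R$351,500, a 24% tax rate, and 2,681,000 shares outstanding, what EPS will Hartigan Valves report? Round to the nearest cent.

Interest = R$351,500.00, so EBT = R$1,888,000 − R$351,500.00 = R$1,536,500.00.
Net income = R$1,536,500.00 × (1 − 0.24) = R$1,167,740.00.
Per share: R$1,167,740.00 / 2,681,000 shares = R$0.44.

R$0.44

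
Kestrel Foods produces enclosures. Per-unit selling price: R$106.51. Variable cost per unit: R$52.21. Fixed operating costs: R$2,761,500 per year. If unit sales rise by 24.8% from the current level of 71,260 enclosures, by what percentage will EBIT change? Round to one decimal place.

Total contribution margin = 71,260 × R$54.30 = R$3,869,418.00.
EBIT = R$3,869,418.00 − R$2,761,500 = R$1,107,918.00.
DOL = contribution ÷ EBIT = R$3,869,418.00 ÷ R$1,107,918.00 = 3.4925.
Operating income changes by 3.4925 × +24.8% = +86.6%.

+86.6%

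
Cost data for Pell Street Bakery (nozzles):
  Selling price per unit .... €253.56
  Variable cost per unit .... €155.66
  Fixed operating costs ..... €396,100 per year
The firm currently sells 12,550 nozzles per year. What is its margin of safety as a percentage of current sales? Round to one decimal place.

67.8%

Each unit contributes €253.56 − €155.66 = €97.90. Break-even units = €396,100 ÷ €97.90 = 4,045.97; break-even revenue = 4,045.97 × €253.56 = €1,025,894.95.
Current sales = 12,550 × €253.56 = €3,182,178.00.
Margin of safety = (€3,182,178.00 − €1,025,894.95) ÷ €3,182,178.00 = 67.8%.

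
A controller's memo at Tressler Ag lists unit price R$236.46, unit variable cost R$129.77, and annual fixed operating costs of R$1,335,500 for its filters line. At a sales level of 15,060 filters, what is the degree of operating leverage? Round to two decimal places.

Contribution at this volume is 15,060 × R$106.69 = R$1,606,751.40.
EBIT = R$1,606,751.40 − R$1,335,500 = R$271,251.40.
So DOL = total CM / EBIT = R$1,606,751.40 / R$271,251.40 = 5.9235.

5.92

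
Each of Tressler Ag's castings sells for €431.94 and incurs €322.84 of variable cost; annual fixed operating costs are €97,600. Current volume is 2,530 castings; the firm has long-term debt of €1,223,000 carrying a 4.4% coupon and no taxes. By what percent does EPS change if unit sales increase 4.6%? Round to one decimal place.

At 2,530 units, contribution = 2,530 × €109.10 = €276,023.00.
EBIT = €276,023.00 − €97,600 = €178,423.00.
After interest of €53,812.00, pre-tax earnings = €124,611.00.
Degree of combined leverage = contribution ÷ (EBIT − I) = €276,023.00 ÷ €124,611.00 = 2.2151.
%ΔEPS = DCL × %ΔSales = 2.2151 × +4.6% = +10.2%.

+10.2%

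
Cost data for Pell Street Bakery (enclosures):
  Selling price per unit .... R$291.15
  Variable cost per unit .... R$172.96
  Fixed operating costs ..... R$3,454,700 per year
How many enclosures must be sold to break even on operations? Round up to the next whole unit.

29,231 enclosures

Unit CM = price − variable cost = R$291.15 − R$172.96 = R$118.19.
Break-even Q = R$3,454,700 / R$118.19 = 29,230.05 → 29,231 enclosures.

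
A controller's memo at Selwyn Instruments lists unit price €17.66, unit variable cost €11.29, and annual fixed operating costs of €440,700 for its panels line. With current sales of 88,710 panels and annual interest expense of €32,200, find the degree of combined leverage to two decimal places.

Contribution at this volume is 88,710 × €6.37 = €565,082.70.
EBIT = €565,082.70 − €440,700 = €124,382.70. Interest = €32,200.00.
DOL = €565,082.70 ÷ €124,382.70 = 4.5431; DFL = €124,382.70 ÷ €92,182.70 = 1.3493.
Combined leverage = 4.5431 × 1.3493 = 6.1300.

6.13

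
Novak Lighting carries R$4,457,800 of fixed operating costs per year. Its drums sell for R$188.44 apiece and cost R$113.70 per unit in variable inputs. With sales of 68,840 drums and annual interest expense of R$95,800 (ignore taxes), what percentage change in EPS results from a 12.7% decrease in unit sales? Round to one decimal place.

Contribution at this volume is 68,840 × R$74.74 = R$5,145,101.60.
EBIT = R$5,145,101.60 − R$4,457,800 = R$687,301.60.
Interest = R$95,800.00, so EBIT − I = R$591,501.60.
Degree of combined leverage = contribution ÷ (EBIT − I) = R$5,145,101.60 ÷ R$591,501.60 = 8.6984.
EPS therefore changes by 8.6984 × (-12.7%) = -110.5%.

-110.5%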